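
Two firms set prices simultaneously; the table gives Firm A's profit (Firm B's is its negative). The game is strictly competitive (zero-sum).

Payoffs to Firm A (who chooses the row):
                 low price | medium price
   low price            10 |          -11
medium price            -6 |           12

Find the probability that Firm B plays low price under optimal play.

Row minima are -11 and -6, so Firm A's maximin is -6; column maxima are 10 and 12, so Firm B's minimax is 10. These differ, so the equilibrium is in mixed strategies.
Let Firm B play low price with probability q. Firm A is indifferent when 10q − 11(1−q) = −6q + 12(1−q), giving q = 23/39.

23/39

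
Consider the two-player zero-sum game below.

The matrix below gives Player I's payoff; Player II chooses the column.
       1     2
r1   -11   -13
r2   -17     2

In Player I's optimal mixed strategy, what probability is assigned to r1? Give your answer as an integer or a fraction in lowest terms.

19/21

Row minima are -13 and -17, so Player I's maximin is -13; column maxima are -11 and 2, so Player II's minimax is -11. These differ, so the equilibrium is in mixed strategies.
Let Player I play r1 with probability p. Player II is indifferent when −11p − 17(1−p) = −13p + 2(1−p), giving p = 19/21.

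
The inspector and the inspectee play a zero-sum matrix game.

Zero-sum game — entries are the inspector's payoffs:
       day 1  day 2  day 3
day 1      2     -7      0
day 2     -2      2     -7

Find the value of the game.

Column day 1 is strictly dominated by day 3 for the inspectee (it gives the inspector more in every row).
The remaining 2×2 game on (day 1, day 2) × (day 2, day 3) has no saddle point. Let the inspector play day 1 with probability p; indifference gives −7p + 2(1−p) = −7(1−p), so p = 9/16.
Similarly the inspectee's optimal q on day 2 is 7/16, and the value is -7·(7/16) + (0)·(9/16) = -49/16.

-49/16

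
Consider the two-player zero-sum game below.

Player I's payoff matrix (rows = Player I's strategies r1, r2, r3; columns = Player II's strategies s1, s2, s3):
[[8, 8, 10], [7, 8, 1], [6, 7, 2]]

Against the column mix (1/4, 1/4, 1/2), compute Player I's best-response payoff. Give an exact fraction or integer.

9

r1: (8)·(1/4) + (8)·(1/4) + (10)·(1/2) = 9.
r2: (7)·(1/4) + (8)·(1/4) + (1)·(1/2) = 17/4.
r3: (6)·(1/4) + (7)·(1/4) + (2)·(1/2) = 17/4.
The best pure response is r1 with expected payoff 9.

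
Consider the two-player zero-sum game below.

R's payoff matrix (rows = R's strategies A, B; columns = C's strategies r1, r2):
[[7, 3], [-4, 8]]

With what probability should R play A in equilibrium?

Row minima are 3 and -4, so R's maximin is 3; column maxima are 7 and 8, so C's minimax is 7. These differ, so the equilibrium is in mixed strategies.
Let R play A with probability p. C is indifferent when 7p − 4(1−p) = 3p + 8(1−p), giving p = 3/4.

3/4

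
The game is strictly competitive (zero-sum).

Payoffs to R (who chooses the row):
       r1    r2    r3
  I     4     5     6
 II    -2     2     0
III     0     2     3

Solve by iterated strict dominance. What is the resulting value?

4

Column r2 is strictly dominated by r1 for C (4<5, -2<2, 0<2); eliminate r2.
Column r3 is strictly dominated by r1 for C (4<6, -2<0, 0<3); eliminate r3.
Row II is strictly dominated by row I (4>-2); eliminate II.
Row III is strictly dominated by row I (4>0); eliminate III.
Only (I, r1) remains, with payoff 4.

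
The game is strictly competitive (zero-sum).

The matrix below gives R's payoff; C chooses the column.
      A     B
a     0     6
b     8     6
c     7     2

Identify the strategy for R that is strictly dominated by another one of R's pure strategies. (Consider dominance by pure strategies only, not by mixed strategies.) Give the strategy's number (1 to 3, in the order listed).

Compare c with b: 8 > 7, 6 > 2.
So b strictly dominates c for R; c is strictly dominated.

3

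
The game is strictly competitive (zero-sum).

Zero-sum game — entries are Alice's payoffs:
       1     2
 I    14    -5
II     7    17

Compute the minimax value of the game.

273/29

Row minima are -5 and 7, so Alice's maximin is 7; column maxima are 14 and 17, so Bob's minimax is 14. These differ, so the equilibrium is in mixed strategies.
Let Alice play I with probability p. Bob is indifferent when 14p + 7(1−p) = −5p + 17(1−p), giving p = 10/29.
Let Bob play 1 with probability q. Alice is indifferent when 14q − 5(1−q) = 7q + 17(1−q), giving q = 22/29.
The value is 14·(22/29) + (-5)·(7/29) = 273/29.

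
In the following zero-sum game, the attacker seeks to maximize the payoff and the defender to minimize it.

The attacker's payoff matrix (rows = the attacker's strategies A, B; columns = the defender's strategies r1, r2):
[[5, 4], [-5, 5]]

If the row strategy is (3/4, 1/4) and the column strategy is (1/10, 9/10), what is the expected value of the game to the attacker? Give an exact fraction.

163/40

Against (1/10, 9/10), each row's expected payoff is A: 41/10; B: 4.
Taking the (3/4, 1/4)-weighted average: (3/4)·(41/10) + (1/4)·(4) = 163/40.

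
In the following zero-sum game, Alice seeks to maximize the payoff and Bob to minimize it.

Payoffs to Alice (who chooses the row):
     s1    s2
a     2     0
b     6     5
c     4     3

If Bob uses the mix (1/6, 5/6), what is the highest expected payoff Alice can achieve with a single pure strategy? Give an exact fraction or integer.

a: (2)·(1/6) + (0)·(5/6) = 1/3.
b: (6)·(1/6) + (5)·(5/6) = 31/6.
c: (4)·(1/6) + (3)·(5/6) = 19/6.
The best pure response is b with expected payoff 31/6.

31/6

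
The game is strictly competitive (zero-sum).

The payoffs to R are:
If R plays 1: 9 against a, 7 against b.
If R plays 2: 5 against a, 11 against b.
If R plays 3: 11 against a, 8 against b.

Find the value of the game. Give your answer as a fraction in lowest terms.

9

Row 1 is strictly dominated by row 3, so R never plays it.
The remaining 2×2 game on (2, 3) × (a, b) has no saddle point. Let R play 2 with probability p; indifference gives 5p + 11(1−p) = 11p + 8(1−p), so p = 1/3.
Similarly C's optimal q on a is 1/3, and the value is 5·(1/3) + (11)·(2/3) = 9.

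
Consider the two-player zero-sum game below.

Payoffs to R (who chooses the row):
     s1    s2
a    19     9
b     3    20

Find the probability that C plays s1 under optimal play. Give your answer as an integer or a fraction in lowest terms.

Row minima are 9 and 3, so R's maximin is 9; column maxima are 19 and 20, so C's minimax is 19. These differ, so the equilibrium is in mixed strategies.
Let C play s1 with probability q. R is indifferent when 19q + 9(1−q) = 3q + 20(1−q), giving q = 11/27.

11/27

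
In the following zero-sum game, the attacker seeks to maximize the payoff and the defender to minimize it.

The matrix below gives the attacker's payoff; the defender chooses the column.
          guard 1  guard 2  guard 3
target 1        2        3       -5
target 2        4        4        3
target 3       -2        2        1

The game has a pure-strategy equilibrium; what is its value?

Row minima: -5, 3, -2 → the attacker's maximin is 3.
Column maxima: 4, 4, 3 → the defender's minimax is 3.
They coincide at (target 2, guard 3), so the value is 3.

3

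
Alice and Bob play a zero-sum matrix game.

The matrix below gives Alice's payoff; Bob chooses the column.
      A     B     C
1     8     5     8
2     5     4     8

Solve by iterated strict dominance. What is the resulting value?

5

Column C is strictly dominated by B for Bob (5<8, 4<8); eliminate C.
Column A is strictly dominated by B for Bob (5<8, 4<5); eliminate A.
Row 2 is strictly dominated by row 1 (5>4); eliminate 2.
Only (1, B) remains, with payoff 5.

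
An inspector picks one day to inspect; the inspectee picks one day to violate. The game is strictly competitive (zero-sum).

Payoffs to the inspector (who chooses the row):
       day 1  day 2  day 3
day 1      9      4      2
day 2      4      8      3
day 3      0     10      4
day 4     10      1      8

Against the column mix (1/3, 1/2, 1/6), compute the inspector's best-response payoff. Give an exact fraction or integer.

35/6

day 1: (9)·(1/3) + (4)·(1/2) + (2)·(1/6) = 16/3.
day 2: (4)·(1/3) + (8)·(1/2) + (3)·(1/6) = 35/6.
day 3: (0)·(1/3) + (10)·(1/2) + (4)·(1/6) = 17/3.
day 4: (10)·(1/3) + (1)·(1/2) + (8)·(1/6) = 31/6.
The best pure response is day 2 with expected payoff 35/6.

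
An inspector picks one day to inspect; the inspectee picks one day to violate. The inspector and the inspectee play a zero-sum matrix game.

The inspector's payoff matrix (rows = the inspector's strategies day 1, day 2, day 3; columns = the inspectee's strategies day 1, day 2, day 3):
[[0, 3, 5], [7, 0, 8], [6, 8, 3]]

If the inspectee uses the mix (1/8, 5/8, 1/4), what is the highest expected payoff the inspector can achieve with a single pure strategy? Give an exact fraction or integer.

day 1: (0)·(1/8) + (3)·(5/8) + (5)·(1/4) = 25/8.
day 2: (7)·(1/8) + (0)·(5/8) + (8)·(1/4) = 23/8.
day 3: (6)·(1/8) + (8)·(5/8) + (3)·(1/4) = 13/2.
The best pure response is day 3 with expected payoff 13/2.

13/2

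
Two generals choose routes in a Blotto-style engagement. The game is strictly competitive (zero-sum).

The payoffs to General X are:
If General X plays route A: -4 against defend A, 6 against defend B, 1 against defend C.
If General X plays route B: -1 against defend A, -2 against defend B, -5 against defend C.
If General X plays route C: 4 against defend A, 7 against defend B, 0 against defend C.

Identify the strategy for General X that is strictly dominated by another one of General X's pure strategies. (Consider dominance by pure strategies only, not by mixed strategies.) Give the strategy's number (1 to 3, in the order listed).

Compare route B with route C: 4 > -1, 7 > -2, 0 > -5.
So route C strictly dominates route B for General X; route B is strictly dominated.

2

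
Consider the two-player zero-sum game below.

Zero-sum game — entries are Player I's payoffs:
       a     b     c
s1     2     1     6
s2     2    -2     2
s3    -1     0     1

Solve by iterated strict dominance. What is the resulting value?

1

Column c is strictly dominated by b for Player II (1<6, -2<2, 0<1); eliminate c.
Row s3 is strictly dominated by row s1 (2>-1, 1>0); eliminate s3.
Column a is strictly dominated by b for Player II (1<2, -2<2); eliminate a.
Row s2 is strictly dominated by row s1 (1>-2); eliminate s2.
Only (s1, b) remains, with payoff 1.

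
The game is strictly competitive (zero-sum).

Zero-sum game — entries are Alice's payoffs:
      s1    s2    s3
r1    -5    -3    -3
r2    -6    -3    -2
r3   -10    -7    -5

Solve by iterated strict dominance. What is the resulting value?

Row r3 is strictly dominated by row r1 (-5>-10, -3>-7, -3>-5); eliminate r3.
Column s2 is strictly dominated by s1 for Bob (-5<-3, -6<-3); eliminate s2.
Column s3 is strictly dominated by s1 for Bob (-5<-3, -6<-2); eliminate s3.
Row r2 is strictly dominated by row r1 (-5>-6); eliminate r2.
Only (r1, s1) remains, with payoff -5.

-5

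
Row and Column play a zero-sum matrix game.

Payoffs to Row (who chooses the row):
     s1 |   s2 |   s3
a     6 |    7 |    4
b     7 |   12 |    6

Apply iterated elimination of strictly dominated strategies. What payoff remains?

Column s1 is strictly dominated by s3 for Column (4<6, 6<7); eliminate s1.
Column s2 is strictly dominated by s3 for Column (4<7, 6<12); eliminate s2.
Row a is strictly dominated by row b (6>4); eliminate a.
Only (b, s3) remains, with payoff 6.

6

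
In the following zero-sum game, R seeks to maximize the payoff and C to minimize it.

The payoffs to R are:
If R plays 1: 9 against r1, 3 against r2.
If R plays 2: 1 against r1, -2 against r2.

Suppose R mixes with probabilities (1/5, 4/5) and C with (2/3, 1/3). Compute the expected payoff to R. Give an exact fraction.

7/5

Against (2/3, 1/3), each row's expected payoff is 1: 7; 2: 0.
Taking the (1/5, 4/5)-weighted average: (1/5)·(7) + (4/5)·(0) = 7/5.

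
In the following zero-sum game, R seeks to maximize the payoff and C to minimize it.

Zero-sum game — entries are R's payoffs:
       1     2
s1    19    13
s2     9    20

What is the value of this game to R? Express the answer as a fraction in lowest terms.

263/17

Row minima are 13 and 9, so R's maximin is 13; column maxima are 19 and 20, so C's minimax is 19. These differ, so the equilibrium is in mixed strategies.
Let R play s1 with probability p. C is indifferent when 19p + 9(1−p) = 13p + 20(1−p), giving p = 11/17.
Let C play 1 with probability q. R is indifferent when 19q + 13(1−q) = 9q + 20(1−q), giving q = 7/17.
The value is 19·(7/17) + (13)·(10/17) = 263/17.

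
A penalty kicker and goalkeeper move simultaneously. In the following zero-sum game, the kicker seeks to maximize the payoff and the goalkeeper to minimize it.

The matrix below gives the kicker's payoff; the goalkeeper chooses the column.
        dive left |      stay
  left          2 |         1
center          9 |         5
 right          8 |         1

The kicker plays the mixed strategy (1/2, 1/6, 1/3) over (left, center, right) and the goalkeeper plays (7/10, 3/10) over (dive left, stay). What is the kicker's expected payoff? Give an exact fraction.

247/60

Against (7/10, 3/10), each row's expected payoff is left: 17/10; center: 39/5; right: 59/10.
Taking the (1/2, 1/6, 1/3)-weighted average: (1/2)·(17/10) + (1/6)·(39/5) + (1/3)·(59/10) = 247/60.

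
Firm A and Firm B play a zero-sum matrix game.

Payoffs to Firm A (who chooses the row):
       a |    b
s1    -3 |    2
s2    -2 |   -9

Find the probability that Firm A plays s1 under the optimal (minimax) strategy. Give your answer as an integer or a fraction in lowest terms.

Row minima are -3 and -9, so Firm A's maximin is -3; column maxima are -2 and 2, so Firm B's minimax is -2. These differ, so the equilibrium is in mixed strategies.
Let Firm A play s1 with probability p. Firm B is indifferent when −3p − 2(1−p) = 2p − 9(1−p), giving p = 7/12.

7/12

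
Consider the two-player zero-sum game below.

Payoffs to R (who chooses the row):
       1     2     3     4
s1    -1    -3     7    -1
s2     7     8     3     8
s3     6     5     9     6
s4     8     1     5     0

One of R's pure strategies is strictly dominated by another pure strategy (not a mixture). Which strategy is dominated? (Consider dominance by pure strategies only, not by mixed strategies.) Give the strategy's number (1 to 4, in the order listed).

1

Compare s1 with s3: 6 > -1, 5 > -3, 9 > 7, 6 > -1.
So s3 strictly dominates s1 for R; s1 is strictly dominated.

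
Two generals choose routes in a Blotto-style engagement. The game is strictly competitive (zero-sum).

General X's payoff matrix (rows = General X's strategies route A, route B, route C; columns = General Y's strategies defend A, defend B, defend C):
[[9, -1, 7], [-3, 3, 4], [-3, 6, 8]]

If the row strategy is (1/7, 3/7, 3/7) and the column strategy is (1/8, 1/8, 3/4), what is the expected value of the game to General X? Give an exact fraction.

275/56

Against (1/8, 1/8, 3/4), each row's expected payoff is route A: 25/4; route B: 3; route C: 51/8.
Taking the (1/7, 3/7, 3/7)-weighted average: (1/7)·(25/4) + (3/7)·(3) + (3/7)·(51/8) = 275/56.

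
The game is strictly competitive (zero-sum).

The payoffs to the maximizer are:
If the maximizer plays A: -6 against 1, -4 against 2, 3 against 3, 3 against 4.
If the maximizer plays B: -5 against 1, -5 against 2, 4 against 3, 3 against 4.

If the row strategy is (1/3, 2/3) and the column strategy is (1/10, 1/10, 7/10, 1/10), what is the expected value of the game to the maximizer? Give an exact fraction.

Against (1/10, 1/10, 7/10, 1/10), each row's expected payoff is A: 7/5; B: 21/10.
Taking the (1/3, 2/3)-weighted average: (1/3)·(7/5) + (2/3)·(21/10) = 28/15.

28/15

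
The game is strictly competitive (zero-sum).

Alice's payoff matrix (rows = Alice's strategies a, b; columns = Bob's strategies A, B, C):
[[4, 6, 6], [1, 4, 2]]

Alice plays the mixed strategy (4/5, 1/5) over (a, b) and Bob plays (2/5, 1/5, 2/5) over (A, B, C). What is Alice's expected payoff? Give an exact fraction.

Against (2/5, 1/5, 2/5), each row's expected payoff is a: 26/5; b: 2.
Taking the (4/5, 1/5)-weighted average: (4/5)·(26/5) + (1/5)·(2) = 114/25.

114/25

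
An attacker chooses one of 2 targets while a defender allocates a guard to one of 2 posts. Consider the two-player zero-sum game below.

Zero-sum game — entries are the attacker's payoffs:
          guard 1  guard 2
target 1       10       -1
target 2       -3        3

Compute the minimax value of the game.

Row minima are -1 and -3, so the attacker's maximin is -1; column maxima are 10 and 3, so the defender's minimax is 3. These differ, so the equilibrium is in mixed strategies.
Let the attacker play target 1 with probability p. The defender is indifferent when 10p − 3(1−p) = −p + 3(1−p), giving p = 6/17.
Let the defender play guard 1 with probability q. The attacker is indifferent when 10q − (1−q) = −3q + 3(1−q), giving q = 4/17.
The value is 10·(4/17) + (-1)·(13/17) = 27/17.

27/17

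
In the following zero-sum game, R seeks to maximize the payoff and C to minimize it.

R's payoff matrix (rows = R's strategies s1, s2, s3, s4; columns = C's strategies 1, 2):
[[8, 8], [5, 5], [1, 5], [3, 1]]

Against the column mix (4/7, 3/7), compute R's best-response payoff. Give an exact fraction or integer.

8

s1: (8)·(4/7) + (8)·(3/7) = 8.
s2: (5)·(4/7) + (5)·(3/7) = 5.
s3: (1)·(4/7) + (5)·(3/7) = 19/7.
s4: (3)·(4/7) + (1)·(3/7) = 15/7.
The best pure response is s1 with expected payoff 8.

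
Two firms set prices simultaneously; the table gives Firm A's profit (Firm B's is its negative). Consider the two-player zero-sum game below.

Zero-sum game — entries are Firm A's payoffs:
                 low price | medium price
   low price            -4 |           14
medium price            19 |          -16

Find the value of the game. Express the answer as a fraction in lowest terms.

202/53

Row minima are -4 and -16, so Firm A's maximin is -4; column maxima are 19 and 14, so Firm B's minimax is 14. These differ, so the equilibrium is in mixed strategies.
Let Firm A play low price with probability p. Firm B is indifferent when −4p + 19(1−p) = 14p − 16(1−p), giving p = 35/53.
Let Firm B play low price with probability q. Firm A is indifferent when −4q + 14(1−q) = 19q − 16(1−q), giving q = 30/53.
The value is -4·(30/53) + (14)·(23/53) = 202/53.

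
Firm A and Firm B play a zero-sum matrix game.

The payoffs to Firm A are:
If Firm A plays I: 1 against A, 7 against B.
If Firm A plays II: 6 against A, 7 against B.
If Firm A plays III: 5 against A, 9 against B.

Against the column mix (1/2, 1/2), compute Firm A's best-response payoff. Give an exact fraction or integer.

I: (1)·(1/2) + (7)·(1/2) = 4.
II: (6)·(1/2) + (7)·(1/2) = 13/2.
III: (5)·(1/2) + (9)·(1/2) = 7.
The best pure response is III with expected payoff 7.

7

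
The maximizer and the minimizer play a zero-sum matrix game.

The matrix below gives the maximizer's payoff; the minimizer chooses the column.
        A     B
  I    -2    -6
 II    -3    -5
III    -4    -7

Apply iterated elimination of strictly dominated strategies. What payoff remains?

-5

Row III is strictly dominated by row I (-2>-4, -6>-7); eliminate III.
Column A is strictly dominated by B for the minimizer (-6<-2, -5<-3); eliminate A.
Row I is strictly dominated by row II (-5>-6); eliminate I.
Only (II, B) remains, with payoff -5.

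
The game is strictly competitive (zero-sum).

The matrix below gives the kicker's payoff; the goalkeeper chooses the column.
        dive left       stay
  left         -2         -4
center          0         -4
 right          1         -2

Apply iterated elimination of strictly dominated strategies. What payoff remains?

Row left is strictly dominated by row right (1>-2, -2>-4); eliminate left.
Row center is strictly dominated by row right (1>0, -2>-4); eliminate center.
Column dive left is strictly dominated by stay for the goalkeeper (-2<1); eliminate dive left.
Only (right, stay) remains, with payoff -2.

-2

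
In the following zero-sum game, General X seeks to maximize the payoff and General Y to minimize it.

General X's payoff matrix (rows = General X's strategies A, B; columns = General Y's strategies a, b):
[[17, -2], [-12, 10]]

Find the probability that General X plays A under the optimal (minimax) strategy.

Row minima are -2 and -12, so General X's maximin is -2; column maxima are 17 and 10, so General Y's minimax is 10. These differ, so the equilibrium is in mixed strategies.
Let General X play A with probability p. General Y is indifferent when 17p − 12(1−p) = −2p + 10(1−p), giving p = 22/41.

22/41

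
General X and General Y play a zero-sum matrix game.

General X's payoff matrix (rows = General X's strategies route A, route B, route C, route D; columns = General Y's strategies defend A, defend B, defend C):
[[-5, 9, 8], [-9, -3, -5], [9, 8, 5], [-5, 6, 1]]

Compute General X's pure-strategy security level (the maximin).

The worst-case payoff for each row is route A: -5, route B: -9, route C: 5, route D: -5.
The best of these is 5.

5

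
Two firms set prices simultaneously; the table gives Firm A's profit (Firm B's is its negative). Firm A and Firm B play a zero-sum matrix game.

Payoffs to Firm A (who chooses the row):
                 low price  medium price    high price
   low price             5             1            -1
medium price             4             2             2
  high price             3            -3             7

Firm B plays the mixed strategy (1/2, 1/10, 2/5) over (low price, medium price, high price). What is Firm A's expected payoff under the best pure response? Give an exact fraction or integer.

4

low price: (5)·(1/2) + (1)·(1/10) + (-1)·(2/5) = 11/5.
medium price: (4)·(1/2) + (2)·(1/10) + (2)·(2/5) = 3.
high price: (3)·(1/2) + (-3)·(1/10) + (7)·(2/5) = 4.
The best pure response is high price with expected payoff 4.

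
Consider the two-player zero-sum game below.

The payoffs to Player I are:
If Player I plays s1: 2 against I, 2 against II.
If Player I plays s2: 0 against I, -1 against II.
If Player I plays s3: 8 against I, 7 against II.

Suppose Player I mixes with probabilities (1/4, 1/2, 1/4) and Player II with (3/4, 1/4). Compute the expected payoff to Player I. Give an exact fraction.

Against (3/4, 1/4), each row's expected payoff is s1: 2; s2: -1/4; s3: 31/4.
Taking the (1/4, 1/2, 1/4)-weighted average: (1/4)·(2) + (1/2)·(-1/4) + (1/4)·(31/4) = 37/16.

37/16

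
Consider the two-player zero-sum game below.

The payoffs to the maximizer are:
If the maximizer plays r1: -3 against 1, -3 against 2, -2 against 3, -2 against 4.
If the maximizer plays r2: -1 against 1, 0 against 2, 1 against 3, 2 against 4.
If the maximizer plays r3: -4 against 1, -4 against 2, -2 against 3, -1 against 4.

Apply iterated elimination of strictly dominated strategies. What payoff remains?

Column 4 is strictly dominated by 1 for the minimizer (-3<-2, -1<2, -4<-1); eliminate 4.
Row r3 is strictly dominated by row r2 (-1>-4, 0>-4, 1>-2); eliminate r3.
Column 3 is strictly dominated by 1 for the minimizer (-3<-2, -1<1); eliminate 3.
Row r1 is strictly dominated by row r2 (-1>-3, 0>-3); eliminate r1.
Column 2 is strictly dominated by 1 for the minimizer (-1<0); eliminate 2.
Only (r2, 1) remains, with payoff -1.

-1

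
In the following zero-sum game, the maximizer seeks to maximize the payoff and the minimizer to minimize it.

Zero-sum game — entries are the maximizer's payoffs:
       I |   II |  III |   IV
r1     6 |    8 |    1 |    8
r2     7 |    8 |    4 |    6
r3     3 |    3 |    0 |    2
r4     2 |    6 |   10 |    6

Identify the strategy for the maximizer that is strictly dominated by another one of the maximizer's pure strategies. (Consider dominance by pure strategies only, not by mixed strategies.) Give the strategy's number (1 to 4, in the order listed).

Compare r3 with r1: 6 > 3, 8 > 3, 1 > 0, 8 > 2.
So r1 strictly dominates r3 for the maximizer; r3 is strictly dominated.

3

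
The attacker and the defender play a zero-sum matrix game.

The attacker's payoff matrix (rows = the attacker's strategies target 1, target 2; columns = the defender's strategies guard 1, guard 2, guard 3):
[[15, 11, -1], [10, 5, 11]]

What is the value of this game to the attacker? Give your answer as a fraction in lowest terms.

Column guard 1 is strictly dominated by guard 2 for the defender (it gives the attacker more in every row).
The remaining 2×2 game on (target 1, target 2) × (guard 2, guard 3) has no saddle point. Let the attacker play target 1 with probability p; indifference gives 11p + 5(1−p) = −p + 11(1−p), so p = 1/3.
Similarly the defender's optimal q on guard 2 is 2/3, and the value is 11·(2/3) + (-1)·(1/3) = 7.

7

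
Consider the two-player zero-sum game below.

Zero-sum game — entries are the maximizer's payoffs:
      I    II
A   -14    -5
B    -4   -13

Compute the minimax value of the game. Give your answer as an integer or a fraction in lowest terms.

-9

Row minima are -14 and -13, so the maximizer's maximin is -13; column maxima are -4 and -5, so the minimizer's minimax is -5. These differ, so the equilibrium is in mixed strategies.
Let the maximizer play A with probability p. The minimizer is indifferent when −14p − 4(1−p) = −5p − 13(1−p), giving p = 1/2.
Let the minimizer play I with probability q. The maximizer is indifferent when −14q − 5(1−q) = −4q − 13(1−q), giving q = 4/9.
The value is -14·(4/9) + (-5)·(5/9) = -9.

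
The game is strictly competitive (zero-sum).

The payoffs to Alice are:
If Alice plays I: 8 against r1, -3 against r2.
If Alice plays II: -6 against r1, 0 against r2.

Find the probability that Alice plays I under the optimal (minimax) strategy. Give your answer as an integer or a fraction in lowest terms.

Row minima are -3 and -6, so Alice's maximin is -3; column maxima are 8 and 0, so Bob's minimax is 0. These differ, so the equilibrium is in mixed strategies.
Let Alice play I with probability p. Bob is indifferent when 8p − 6(1−p) = −3p, giving p = 6/17.

6/17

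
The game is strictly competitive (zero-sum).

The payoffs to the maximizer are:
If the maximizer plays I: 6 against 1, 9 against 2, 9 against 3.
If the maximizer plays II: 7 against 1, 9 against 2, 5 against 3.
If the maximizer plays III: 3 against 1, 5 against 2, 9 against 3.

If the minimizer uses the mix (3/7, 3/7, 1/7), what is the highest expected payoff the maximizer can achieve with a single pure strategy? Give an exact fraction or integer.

I: (6)·(3/7) + (9)·(3/7) + (9)·(1/7) = 54/7.
II: (7)·(3/7) + (9)·(3/7) + (5)·(1/7) = 53/7.
III: (3)·(3/7) + (5)·(3/7) + (9)·(1/7) = 33/7.
The best pure response is I with expected payoff 54/7.

54/7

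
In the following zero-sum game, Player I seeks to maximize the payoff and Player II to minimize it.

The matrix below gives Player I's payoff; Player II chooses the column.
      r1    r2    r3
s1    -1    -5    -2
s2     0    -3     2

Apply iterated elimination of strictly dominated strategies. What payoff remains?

-3

Row s1 is strictly dominated by row s2 (0>-1, -3>-5, 2>-2); eliminate s1.
Column r3 is strictly dominated by r1 for Player II (0<2); eliminate r3.
Column r1 is strictly dominated by r2 for Player II (-3<0); eliminate r1.
Only (s2, r2) remains, with payoff -3.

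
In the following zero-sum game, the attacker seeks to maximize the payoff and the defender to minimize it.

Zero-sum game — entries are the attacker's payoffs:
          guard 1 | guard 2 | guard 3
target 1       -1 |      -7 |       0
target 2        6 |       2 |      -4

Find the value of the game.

-28/13

Column guard 1 is strictly dominated by guard 2 for the defender (it gives the attacker more in every row).
The remaining 2×2 game on (target 1, target 2) × (guard 2, guard 3) has no saddle point. Let the attacker play target 1 with probability p; indifference gives −7p + 2(1−p) = −4(1−p), so p = 6/13.
Similarly the defender's optimal q on guard 2 is 4/13, and the value is -7·(4/13) + (0)·(9/13) = -28/13.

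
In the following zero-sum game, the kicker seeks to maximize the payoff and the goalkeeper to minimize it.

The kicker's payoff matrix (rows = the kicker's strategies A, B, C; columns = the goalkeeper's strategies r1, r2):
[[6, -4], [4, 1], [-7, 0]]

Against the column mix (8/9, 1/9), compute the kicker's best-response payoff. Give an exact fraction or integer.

A: (6)·(8/9) + (-4)·(1/9) = 44/9.
B: (4)·(8/9) + (1)·(1/9) = 11/3.
C: (-7)·(8/9) + (0)·(1/9) = -56/9.
The best pure response is A with expected payoff 44/9.

44/9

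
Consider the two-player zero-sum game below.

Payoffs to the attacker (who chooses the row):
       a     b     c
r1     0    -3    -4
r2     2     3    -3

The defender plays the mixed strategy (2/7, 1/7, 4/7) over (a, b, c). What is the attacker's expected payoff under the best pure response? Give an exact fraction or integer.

-5/7

r1: (0)·(2/7) + (-3)·(1/7) + (-4)·(4/7) = -19/7.
r2: (2)·(2/7) + (3)·(1/7) + (-3)·(4/7) = -5/7.
The best pure response is r2 with expected payoff -5/7.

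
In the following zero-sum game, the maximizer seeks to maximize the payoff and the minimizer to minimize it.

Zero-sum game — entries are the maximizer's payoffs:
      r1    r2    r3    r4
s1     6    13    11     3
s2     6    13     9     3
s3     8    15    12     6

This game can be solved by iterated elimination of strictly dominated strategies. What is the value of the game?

Column r3 is strictly dominated by r1 for the minimizer (6<11, 6<9, 8<12); eliminate r3.
Column r2 is strictly dominated by r1 for the minimizer (6<13, 6<13, 8<15); eliminate r2.
Row s2 is strictly dominated by row s3 (8>6, 6>3); eliminate s2.
Column r1 is strictly dominated by r4 for the minimizer (3<6, 6<8); eliminate r1.
Row s1 is strictly dominated by row s3 (6>3); eliminate s1.
Only (s3, r4) remains, with payoff 6.

6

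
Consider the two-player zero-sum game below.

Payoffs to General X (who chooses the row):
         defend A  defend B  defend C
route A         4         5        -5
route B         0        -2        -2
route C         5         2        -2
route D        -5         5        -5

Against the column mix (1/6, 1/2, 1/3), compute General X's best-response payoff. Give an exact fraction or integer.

route A: (4)·(1/6) + (5)·(1/2) + (-5)·(1/3) = 3/2.
route B: (0)·(1/6) + (-2)·(1/2) + (-2)·(1/3) = -5/3.
route C: (5)·(1/6) + (2)·(1/2) + (-2)·(1/3) = 7/6.
route D: (-5)·(1/6) + (5)·(1/2) + (-5)·(1/3) = 0.
The best pure response is route A with expected payoff 3/2.

3/2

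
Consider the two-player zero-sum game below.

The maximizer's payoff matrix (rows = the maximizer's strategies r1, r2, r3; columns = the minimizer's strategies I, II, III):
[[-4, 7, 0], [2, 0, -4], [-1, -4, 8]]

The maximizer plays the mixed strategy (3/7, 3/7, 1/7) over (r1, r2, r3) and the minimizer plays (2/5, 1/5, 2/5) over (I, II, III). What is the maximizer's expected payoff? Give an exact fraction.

Against (2/5, 1/5, 2/5), each row's expected payoff is r1: -1/5; r2: -4/5; r3: 2.
Taking the (3/7, 3/7, 1/7)-weighted average: (3/7)·(-1/5) + (3/7)·(-4/5) + (1/7)·(2) = -1/7.

-1/7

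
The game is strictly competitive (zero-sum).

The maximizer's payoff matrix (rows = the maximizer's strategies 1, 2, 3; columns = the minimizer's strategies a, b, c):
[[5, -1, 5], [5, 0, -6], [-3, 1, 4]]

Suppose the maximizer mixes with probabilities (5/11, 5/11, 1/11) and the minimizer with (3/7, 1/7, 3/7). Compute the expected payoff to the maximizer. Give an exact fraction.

Against (3/7, 1/7, 3/7), each row's expected payoff is 1: 29/7; 2: -3/7; 3: 4/7.
Taking the (5/11, 5/11, 1/11)-weighted average: (5/11)·(29/7) + (5/11)·(-3/7) + (1/11)·(4/7) = 134/77.

134/77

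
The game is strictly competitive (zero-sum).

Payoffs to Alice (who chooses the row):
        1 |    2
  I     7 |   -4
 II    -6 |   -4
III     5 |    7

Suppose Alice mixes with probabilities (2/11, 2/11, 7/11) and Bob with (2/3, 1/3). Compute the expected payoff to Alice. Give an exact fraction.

107/33

Against (2/3, 1/3), each row's expected payoff is I: 10/3; II: -16/3; III: 17/3.
Taking the (2/11, 2/11, 7/11)-weighted average: (2/11)·(10/3) + (2/11)·(-16/3) + (7/11)·(17/3) = 107/33.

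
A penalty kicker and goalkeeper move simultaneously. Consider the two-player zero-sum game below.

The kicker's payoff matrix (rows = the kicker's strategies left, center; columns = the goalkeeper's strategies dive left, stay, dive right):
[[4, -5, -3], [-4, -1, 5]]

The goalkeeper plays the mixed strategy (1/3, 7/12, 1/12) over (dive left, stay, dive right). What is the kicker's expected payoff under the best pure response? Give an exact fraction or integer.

-3/2

left: (4)·(1/3) + (-5)·(7/12) + (-3)·(1/12) = -11/6.
center: (-4)·(1/3) + (-1)·(7/12) + (5)·(1/12) = -3/2.
The best pure response is center with expected payoff -3/2.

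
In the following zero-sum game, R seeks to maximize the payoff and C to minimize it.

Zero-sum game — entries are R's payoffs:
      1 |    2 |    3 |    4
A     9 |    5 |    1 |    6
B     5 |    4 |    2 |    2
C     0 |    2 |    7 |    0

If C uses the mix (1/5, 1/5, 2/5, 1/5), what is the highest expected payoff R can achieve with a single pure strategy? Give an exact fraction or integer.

22/5

A: (9)·(1/5) + (5)·(1/5) + (1)·(2/5) + (6)·(1/5) = 22/5.
B: (5)·(1/5) + (4)·(1/5) + (2)·(2/5) + (2)·(1/5) = 3.
C: (0)·(1/5) + (2)·(1/5) + (7)·(2/5) + (0)·(1/5) = 16/5.
The best pure response is A with expected payoff 22/5.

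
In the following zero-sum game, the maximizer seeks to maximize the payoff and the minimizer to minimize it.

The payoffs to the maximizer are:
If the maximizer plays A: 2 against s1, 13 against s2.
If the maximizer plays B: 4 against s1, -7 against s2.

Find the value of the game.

3

Row minima are 2 and -7, so the maximizer's maximin is 2; column maxima are 4 and 13, so the minimizer's minimax is 4. These differ, so the equilibrium is in mixed strategies.
Let the maximizer play A with probability p. The minimizer is indifferent when 2p + 4(1−p) = 13p − 7(1−p), giving p = 1/2.
Let the minimizer play s1 with probability q. The maximizer is indifferent when 2q + 13(1−q) = 4q − 7(1−q), giving q = 10/11.
The value is 2·(10/11) + (13)·(1/11) = 3.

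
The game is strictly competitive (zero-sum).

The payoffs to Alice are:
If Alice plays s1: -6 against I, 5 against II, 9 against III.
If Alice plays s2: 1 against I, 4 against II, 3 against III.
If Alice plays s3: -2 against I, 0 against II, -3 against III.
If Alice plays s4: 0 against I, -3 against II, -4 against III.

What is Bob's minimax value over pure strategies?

The worst case (largest entry) in each column is I: 1, II: 5, III: 9.
The best (smallest) of these is 1.

1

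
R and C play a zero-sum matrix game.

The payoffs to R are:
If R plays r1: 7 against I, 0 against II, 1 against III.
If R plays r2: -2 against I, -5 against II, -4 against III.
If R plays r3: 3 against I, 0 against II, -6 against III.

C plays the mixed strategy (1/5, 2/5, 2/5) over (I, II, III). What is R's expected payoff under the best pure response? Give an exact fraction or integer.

9/5

r1: (7)·(1/5) + (0)·(2/5) + (1)·(2/5) = 9/5.
r2: (-2)·(1/5) + (-5)·(2/5) + (-4)·(2/5) = -4.
r3: (3)·(1/5) + (0)·(2/5) + (-6)·(2/5) = -9/5.
The best pure response is r1 with expected payoff 9/5.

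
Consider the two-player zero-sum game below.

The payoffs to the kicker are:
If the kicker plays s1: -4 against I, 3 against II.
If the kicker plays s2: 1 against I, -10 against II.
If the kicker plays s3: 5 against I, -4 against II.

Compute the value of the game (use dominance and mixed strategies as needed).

-1/16

Row s2 is strictly dominated by row s3, so the kicker never plays it.
The remaining 2×2 game on (s1, s3) × (I, II) has no saddle point. Let the kicker play s1 with probability p; indifference gives −4p + 5(1−p) = 3p − 4(1−p), so p = 9/16.
Similarly the goalkeeper's optimal q on I is 7/16, and the value is -4·(7/16) + (3)·(9/16) = -1/16.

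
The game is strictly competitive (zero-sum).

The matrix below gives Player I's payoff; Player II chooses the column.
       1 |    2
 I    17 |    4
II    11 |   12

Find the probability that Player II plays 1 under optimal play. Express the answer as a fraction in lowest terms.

4/7

Row minima are 4 and 11, so Player I's maximin is 11; column maxima are 17 and 12, so Player II's minimax is 12. These differ, so the equilibrium is in mixed strategies.
Let Player II play 1 with probability q. Player I is indifferent when 17q + 4(1−q) = 11q + 12(1−q), giving q = 4/7.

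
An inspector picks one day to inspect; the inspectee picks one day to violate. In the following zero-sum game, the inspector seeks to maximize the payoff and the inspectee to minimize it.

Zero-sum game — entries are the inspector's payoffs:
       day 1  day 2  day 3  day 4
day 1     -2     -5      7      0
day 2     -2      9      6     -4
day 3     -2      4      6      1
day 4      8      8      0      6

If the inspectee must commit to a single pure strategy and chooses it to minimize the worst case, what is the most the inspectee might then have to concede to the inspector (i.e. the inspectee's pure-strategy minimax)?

6

The worst case (largest entry) in each column is day 1: 8, day 2: 9, day 3: 7, day 4: 6.
The best (smallest) of these is 6.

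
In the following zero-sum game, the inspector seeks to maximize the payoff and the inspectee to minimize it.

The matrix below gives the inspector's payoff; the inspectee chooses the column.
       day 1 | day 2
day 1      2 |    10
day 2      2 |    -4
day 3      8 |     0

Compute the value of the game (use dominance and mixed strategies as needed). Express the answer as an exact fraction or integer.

Row day 2 is strictly dominated by row day 3, so the inspector never plays it.
The remaining 2×2 game on (day 1, day 3) × (day 1, day 2) has no saddle point. Let the inspector play day 1 with probability p; indifference gives 2p + 8(1−p) = 10p, so p = 1/2.
Similarly the inspectee's optimal q on day 1 is 5/8, and the value is 2·(5/8) + (10)·(3/8) = 5.

5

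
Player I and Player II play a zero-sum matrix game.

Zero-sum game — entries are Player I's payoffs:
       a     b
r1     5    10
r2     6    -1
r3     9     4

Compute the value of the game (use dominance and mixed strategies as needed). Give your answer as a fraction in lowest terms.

7

Row r2 is strictly dominated by row r3, so Player I never plays it.
The remaining 2×2 game on (r1, r3) × (a, b) has no saddle point. Let Player I play r1 with probability p; indifference gives 5p + 9(1−p) = 10p + 4(1−p), so p = 1/2.
Similarly Player II's optimal q on a is 3/5, and the value is 5·(3/5) + (10)·(2/5) = 7.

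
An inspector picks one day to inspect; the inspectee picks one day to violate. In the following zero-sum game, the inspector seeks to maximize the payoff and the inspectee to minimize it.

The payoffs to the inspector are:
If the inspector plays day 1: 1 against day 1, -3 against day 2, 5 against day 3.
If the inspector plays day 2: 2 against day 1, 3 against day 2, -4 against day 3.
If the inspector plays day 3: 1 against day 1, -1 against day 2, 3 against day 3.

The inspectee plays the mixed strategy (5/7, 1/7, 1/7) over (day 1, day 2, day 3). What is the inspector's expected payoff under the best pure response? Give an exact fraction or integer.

day 1: (1)·(5/7) + (-3)·(1/7) + (5)·(1/7) = 1.
day 2: (2)·(5/7) + (3)·(1/7) + (-4)·(1/7) = 9/7.
day 3: (1)·(5/7) + (-1)·(1/7) + (3)·(1/7) = 1.
The best pure response is day 2 with expected payoff 9/7.

9/7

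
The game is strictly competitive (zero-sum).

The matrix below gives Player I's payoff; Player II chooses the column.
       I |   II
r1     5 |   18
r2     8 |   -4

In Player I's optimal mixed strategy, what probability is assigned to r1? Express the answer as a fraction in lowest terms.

Row minima are 5 and -4, so Player I's maximin is 5; column maxima are 8 and 18, so Player II's minimax is 8. These differ, so the equilibrium is in mixed strategies.
Let Player I play r1 with probability p. Player II is indifferent when 5p + 8(1−p) = 18p − 4(1−p), giving p = 12/25.

12/25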